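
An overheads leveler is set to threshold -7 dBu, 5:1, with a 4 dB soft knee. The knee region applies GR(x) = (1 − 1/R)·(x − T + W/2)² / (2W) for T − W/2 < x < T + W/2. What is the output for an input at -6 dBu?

x − T + W/2 = -6 − (-7) + 2 = 3.
GR = (1 − 1/5) × 3² / 8 = 0.8 × 9 / 8 = 0.9 dB.
Output = -6 − 0.9 = -6.9 dBu.

-6.9 dBu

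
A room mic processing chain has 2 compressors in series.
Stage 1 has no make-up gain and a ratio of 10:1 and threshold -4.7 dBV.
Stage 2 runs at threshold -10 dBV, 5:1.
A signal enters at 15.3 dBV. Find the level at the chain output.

Stage 1: 20 dB above -4.7 dBV, reduced 10:1 to 2 dB above → -2.7 dBV.
Stage 2: 7.3 dB above -10 dBV, reduced 5:1 to 1.46 dB above → -8.54 dBV.

-8.54 dBV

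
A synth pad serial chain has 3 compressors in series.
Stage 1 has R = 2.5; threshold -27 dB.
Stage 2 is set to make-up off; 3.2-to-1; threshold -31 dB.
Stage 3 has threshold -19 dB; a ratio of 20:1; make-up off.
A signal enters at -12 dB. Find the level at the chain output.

-27.875 dB

Stage 1: 15 dB above -27 dB, reduced 2.5:1 to 6 dB above → -21 dB.
Stage 2: -21 dB is 10 dB over -31 dB; at 3.2:1 that becomes 3.125 dB over, giving -27.875 dB.
Stage 3: below threshold (-27.875 ≤ -19); passes unchanged; output -27.875 dB.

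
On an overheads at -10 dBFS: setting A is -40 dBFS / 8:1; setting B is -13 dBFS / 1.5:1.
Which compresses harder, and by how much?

A, by 25.25 dB

A: 30 dB over, compressed to 3.75 dB over, so 26.25 dB of GR.
B: 3 dB over, compressed to 2 dB over, so 1 dB of GR.
A reduces 25.25 dB more.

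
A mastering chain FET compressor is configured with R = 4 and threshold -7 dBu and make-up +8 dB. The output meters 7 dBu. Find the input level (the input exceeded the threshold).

17 dBu

Remove make-up: 7 − 8 = -1 dBu.
Post-compression overshoot = -1 − (-7) = 6 dB.
Input overshoot = R × output overshoot = 24 dB → input = -7 + 24 = 17 dBu.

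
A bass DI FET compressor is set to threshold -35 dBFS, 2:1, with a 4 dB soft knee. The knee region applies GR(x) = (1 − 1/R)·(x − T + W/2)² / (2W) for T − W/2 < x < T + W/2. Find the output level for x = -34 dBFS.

-34.5625 dBFS

x − T + W/2 = -34 − (-35) + 2 = 3.
GR = (1 − 1/2) × 3² / 8 = 0.5 × 9 / 8 = 0.5625 dB.
Output = -34 − 0.5625 = -34.5625 dBFS.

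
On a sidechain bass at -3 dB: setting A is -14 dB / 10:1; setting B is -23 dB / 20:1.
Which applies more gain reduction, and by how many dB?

B, by 9.1 dB

A: overshoot 11 dB → output overshoot 1.1 dB → GR 9.9 dB.
B: overshoot 20 dB → output overshoot 1 dB → GR 19 dB.
Difference: 9.1 dB in favour of B.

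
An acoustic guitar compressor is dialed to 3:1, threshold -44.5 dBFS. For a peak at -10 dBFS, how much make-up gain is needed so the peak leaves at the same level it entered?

23 dB

The peak compresses to -44.5 + 34.5/3 = -33 dBFS.
To reach -10 dBFS requires -10 − (-33) = 23 dB of make-up.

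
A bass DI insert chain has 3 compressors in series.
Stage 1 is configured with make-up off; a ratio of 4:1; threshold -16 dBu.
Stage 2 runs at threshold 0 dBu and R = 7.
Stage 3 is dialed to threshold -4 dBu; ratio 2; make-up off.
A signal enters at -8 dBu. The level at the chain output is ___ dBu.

Stage 1: -8 dBu is 8 dB over -16 dBu; at 4:1 that becomes 2 dB over, giving -14 dBu.
Stage 2: below threshold (-14 ≤ 0); passes unchanged; output -14 dBu.
Stage 3: -14 dBu is at or below the -4 dBu threshold — no compression; output -14 dBu.

-14 dBu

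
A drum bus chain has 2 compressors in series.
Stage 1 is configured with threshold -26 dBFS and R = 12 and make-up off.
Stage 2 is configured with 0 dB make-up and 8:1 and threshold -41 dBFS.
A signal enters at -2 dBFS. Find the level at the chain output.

-38.875 dBFS

Stage 1: 24 dB above -26 dBFS, reduced 12:1 to 2 dB above → -24 dBFS.
Stage 2: -24 dBFS is 17 dB over -41 dBFS; at 8:1 that becomes 2.125 dB over, giving -38.875 dBFS.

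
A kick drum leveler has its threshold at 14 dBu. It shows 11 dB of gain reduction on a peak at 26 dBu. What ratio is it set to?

12:1

Input overshoot = 26 − 14 = 12 dB.
Output overshoot = 12 − 11 = 1 dB.
Ratio = input overshoot / output overshoot = 12 / 1 = 12.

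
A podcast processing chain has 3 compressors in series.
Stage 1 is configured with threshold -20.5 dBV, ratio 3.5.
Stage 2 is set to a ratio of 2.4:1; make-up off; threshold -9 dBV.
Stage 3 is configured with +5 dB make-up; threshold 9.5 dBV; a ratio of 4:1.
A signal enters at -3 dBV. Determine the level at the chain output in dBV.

-10.5 dBV

Stage 1: overshoot 17.5 dB → 17.5/3.5 = 5 dB → -15.5 dBV.
Stage 2: -15.5 dBV ≤ -9 dBV, so stage 2 doesn't engage; output -15.5 dBV.
Stage 3: -15.5 dBV ≤ 9.5 dBV, so stage 3 doesn't engage; make-up brings it to -10.5 dBV.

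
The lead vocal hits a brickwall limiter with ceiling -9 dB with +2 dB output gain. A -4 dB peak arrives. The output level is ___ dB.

The limiter clamps the peak to its -9 dB ceiling.
Output gain then adds 2 dB: -9 + 2 = -7 dB.

-7 dB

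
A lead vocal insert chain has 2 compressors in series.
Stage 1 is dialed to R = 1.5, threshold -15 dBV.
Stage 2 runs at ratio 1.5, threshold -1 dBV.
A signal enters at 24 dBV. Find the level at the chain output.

Stage 1: 39 dB above -15 dBV, reduced 1.5:1 to 26 dB above → 11 dBV.
Stage 2: overshoot 12 dB → 12/1.5 = 8 dB → 7 dBV.

7 dBV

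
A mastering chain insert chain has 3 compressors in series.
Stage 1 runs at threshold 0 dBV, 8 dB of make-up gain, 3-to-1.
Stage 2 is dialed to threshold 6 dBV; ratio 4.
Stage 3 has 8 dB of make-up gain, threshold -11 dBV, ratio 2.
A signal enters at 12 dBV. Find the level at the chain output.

Stage 1: 12 dBV is 12 dB over 0 dBV; at 3:1 that becomes 4 dB over, giving 4 dBV; +8 dB make-up → 12 dBV.
Stage 2: overshoot 6 dB → 6/4 = 1.5 dB → 7.5 dBV.
Stage 3: overshoot 18.5 dB → 18.5/2 = 9.25 dB → -1.75 dBV; +8 dB make-up → 6.25 dBV.

6.25 dBV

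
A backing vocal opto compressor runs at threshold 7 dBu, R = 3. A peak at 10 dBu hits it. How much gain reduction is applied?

10 dBu exceeds the threshold by 3 dB.
At 3:1, output sits 3/3 = 1 dB above threshold.
So the signal is attenuated by 3 − 1 = 2 dB.

2 dB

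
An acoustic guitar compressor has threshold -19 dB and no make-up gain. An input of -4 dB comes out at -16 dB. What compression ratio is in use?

5:1

Input overshoot = -4 − (-19) = 15 dB; output overshoot = -16 − (-19) = 3 dB.
Ratio = 15 / 3 = 5.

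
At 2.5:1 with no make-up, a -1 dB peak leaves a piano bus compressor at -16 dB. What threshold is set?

Input is 25 dB above T (since output overshoot × R = input overshoot: (-16 − T)·2.5 = -1 − T gives T = -26 dB).
Check: -26 + (-1 − (-26))/2.5 = -26 + 10 = -16 dB. ✓

-26 dB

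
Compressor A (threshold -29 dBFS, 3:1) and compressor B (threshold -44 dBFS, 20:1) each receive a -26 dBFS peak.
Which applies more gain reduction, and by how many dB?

B, by 15.1 dB

A: 3 dB over, compressed to 1 dB over, so 2 dB of GR.
B: 18 dB over, compressed to 0.9 dB over, so 17.1 dB of GR.
Difference: 15.1 dB in favour of B.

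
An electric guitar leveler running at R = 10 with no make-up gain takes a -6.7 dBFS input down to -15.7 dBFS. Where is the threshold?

-16.7 dBFS

Gain reduction = -6.7 − (-15.7) = 9 dB; output overshoot = GR / (R − 1) = 9 / 9 = 1 dB.
Threshold = output − output overshoot = -15.7 − 1 = -16.7 dBFS.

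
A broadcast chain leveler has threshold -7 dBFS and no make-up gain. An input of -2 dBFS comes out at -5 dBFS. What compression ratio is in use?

Input overshoot = -2 − (-7) = 5 dB; output overshoot = -5 − (-7) = 2 dB.
Ratio = 5 / 2 = 2.5.

2.5:1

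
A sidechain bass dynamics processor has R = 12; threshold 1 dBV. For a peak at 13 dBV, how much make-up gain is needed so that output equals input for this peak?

Overshoot 12 dB → 12/12 = 1 dB after compression, so the compressed level is 1 + 1 = 2 dBV.
Make-up = target − compressed = 13 − 2 = 11 dB.

11 dB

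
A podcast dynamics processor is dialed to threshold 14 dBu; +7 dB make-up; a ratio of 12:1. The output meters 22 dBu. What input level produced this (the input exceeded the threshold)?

26 dBu

Remove make-up: 22 − 7 = 15 dBu.
The compressed level sits 15 − 14 = 1 dB over threshold.
Undo the ratio: input overshoot = 1 × 12 = 12 dB, giving input = 26 dBu.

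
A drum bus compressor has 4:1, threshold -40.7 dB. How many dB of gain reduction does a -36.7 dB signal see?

Overshoot = -36.7 − (-40.7) = 4 dB.
At 4:1, output sits 4/4 = 1 dB above threshold.
GR = overshoot in − overshoot out = 4 − 1 = 3 dB.

3 dB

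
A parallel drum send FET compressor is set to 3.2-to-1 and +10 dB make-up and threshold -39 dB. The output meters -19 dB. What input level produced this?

Remove make-up: -19 − 10 = -29 dB.
Post-compression overshoot = -29 − (-39) = 10 dB.
Undo the ratio: input overshoot = 10 × 3.2 = 32 dB, giving input = -7 dB.

-7 dB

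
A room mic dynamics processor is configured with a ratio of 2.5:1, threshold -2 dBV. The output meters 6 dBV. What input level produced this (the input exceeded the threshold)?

18 dBV

Post-compression overshoot = 6 − (-2) = 8 dB.
Undo the ratio: input overshoot = 8 × 2.5 = 20 dB, giving input = 18 dBV.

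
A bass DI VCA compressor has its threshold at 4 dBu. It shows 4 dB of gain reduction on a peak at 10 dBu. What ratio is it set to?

Input overshoot = 10 − 4 = 6 dB.
Output overshoot = 6 − 4 = 2 dB.
Ratio = input overshoot / output overshoot = 6 / 2 = 3.

3:1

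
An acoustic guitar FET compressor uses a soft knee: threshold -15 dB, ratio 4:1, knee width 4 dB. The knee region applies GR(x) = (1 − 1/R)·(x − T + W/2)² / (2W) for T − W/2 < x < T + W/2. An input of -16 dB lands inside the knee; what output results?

x − T + W/2 = -16 − (-15) + 2 = 1.
GR = (1 − 1/4) × 1² / 8 = 0.75 × 1 / 8 = 0.09375 dB.
Output = -16 − 0.09375 = -16.09375 dB.

-16.09375 dB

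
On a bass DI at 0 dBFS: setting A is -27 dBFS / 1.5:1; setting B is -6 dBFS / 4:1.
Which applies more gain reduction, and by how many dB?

A, by 4.5 dB

A: GR = 27 − 27/1.5 = 9 dB.
B: GR = 6 − 6/4 = 4.5 dB.
A reduces 4.5 dB more.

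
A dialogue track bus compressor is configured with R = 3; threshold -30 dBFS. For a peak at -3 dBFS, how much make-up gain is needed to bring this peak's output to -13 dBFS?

8 dB

Overshoot 27 dB → 27/3 = 9 dB after compression, so the compressed level is -30 + 9 = -21 dBFS.
Make-up = target − compressed = -13 − (-21) = 8 dB.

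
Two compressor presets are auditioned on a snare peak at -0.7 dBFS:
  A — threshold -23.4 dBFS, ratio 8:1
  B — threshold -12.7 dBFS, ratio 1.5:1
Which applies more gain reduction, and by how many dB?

A, by 15.8625 dB

A: GR = 22.7 − 22.7/8 = 19.8625 dB.
B: GR = 12 − 12/1.5 = 4 dB.
A applies 15.8625 dB more gain reduction.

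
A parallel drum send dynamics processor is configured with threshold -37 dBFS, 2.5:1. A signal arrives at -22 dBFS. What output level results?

-31 dBFS

-22 dBFS sits 15 dB over threshold.
2.5:1 compression reduces that to 15/2.5 = 6 dB over.
That puts the output at -31 dBFS.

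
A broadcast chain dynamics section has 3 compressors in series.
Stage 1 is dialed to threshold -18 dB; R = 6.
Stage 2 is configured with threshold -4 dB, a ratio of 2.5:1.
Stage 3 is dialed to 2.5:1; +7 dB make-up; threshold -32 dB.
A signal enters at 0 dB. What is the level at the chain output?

Stage 1: 0 dB is 18 dB over -18 dB; at 6:1 that becomes 3 dB over, giving -15 dB.
Stage 2: -15 dB is at or below the -4 dB threshold — no compression; output -15 dB.
Stage 3: 17 dB above -32 dB, reduced 2.5:1 to 6.8 dB above → -25.2 dB; +7 dB make-up → -18.2 dB.

-18.2 dB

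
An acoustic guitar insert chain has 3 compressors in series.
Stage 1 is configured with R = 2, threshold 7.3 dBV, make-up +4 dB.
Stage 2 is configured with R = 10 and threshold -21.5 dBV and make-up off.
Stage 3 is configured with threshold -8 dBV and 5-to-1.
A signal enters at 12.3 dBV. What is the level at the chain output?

-17.97 dBV

Stage 1: overshoot 5 dB → 5/2 = 2.5 dB → 9.8 dBV; +4 dB make-up → 13.8 dBV.
Stage 2: 35.3 dB above -21.5 dBV, reduced 10:1 to 3.53 dB above → -17.97 dBV.
Stage 3: below threshold (-17.97 ≤ -8); passes unchanged; output -17.97 dBV.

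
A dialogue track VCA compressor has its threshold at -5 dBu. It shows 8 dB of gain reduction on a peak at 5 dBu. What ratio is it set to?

Input overshoot = 5 − (-5) = 10 dB.
Output overshoot = 10 − 8 = 2 dB.
Ratio = input overshoot / output overshoot = 10 / 2 = 5.

5:1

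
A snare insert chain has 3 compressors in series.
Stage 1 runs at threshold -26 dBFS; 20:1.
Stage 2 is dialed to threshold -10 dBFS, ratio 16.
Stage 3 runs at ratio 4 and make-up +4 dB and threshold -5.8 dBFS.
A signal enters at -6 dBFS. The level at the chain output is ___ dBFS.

-21 dBFS

Stage 1: overshoot 20 dB → 20/20 = 1 dB → -25 dBFS.
Stage 2: -25 dBFS is at or below the -10 dBFS threshold — no compression; output -25 dBFS.
Stage 3: -25 dBFS is at or below the -5.8 dBFS threshold — no compression; make-up brings it to -21 dBFS.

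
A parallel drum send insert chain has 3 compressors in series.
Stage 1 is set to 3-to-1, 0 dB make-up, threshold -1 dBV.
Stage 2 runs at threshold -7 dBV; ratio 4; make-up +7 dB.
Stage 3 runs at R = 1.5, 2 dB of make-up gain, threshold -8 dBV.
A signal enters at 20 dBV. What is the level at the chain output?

1.5 dBV

Stage 1: 21 dB above -1 dBV, reduced 3:1 to 7 dB above → 6 dBV.
Stage 2: 6 dBV is 13 dB over -7 dBV; at 4:1 that becomes 3.25 dB over, giving -3.75 dBV; +7 dB make-up → 3.25 dBV.
Stage 3: 3.25 dBV is 11.25 dB over -8 dBV; at 1.5:1 that becomes 7.5 dB over, giving -0.5 dBV; +2 dB make-up → 1.5 dBV.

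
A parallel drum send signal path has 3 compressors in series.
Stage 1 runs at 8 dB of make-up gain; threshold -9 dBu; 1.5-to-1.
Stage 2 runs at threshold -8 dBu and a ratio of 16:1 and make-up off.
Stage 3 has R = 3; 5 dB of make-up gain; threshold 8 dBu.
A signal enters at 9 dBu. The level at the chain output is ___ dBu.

Stage 1: 18 dB above -9 dBu, reduced 1.5:1 to 12 dB above → 3 dBu; +8 dB make-up → 11 dBu.
Stage 2: overshoot 19 dB → 19/16 = 1.1875 dB → -6.8125 dBu.
Stage 3: below threshold (-6.8125 ≤ 8); passes unchanged; make-up brings it to -1.8125 dBu.

-1.8125 dBu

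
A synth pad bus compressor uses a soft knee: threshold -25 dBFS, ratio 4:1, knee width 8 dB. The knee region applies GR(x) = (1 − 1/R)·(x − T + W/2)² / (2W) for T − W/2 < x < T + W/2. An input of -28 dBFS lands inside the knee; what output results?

-28.046875 dBFS

x − T + W/2 = -28 − (-25) + 4 = 1.
GR = (1 − 1/4) × 1² / 16 = 0.75 × 1 / 16 = 0.046875 dB.
Output = -28 − 0.046875 = -28.046875 dBFS.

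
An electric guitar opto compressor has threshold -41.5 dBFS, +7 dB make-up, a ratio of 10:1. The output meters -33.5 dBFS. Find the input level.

Before make-up, the level was -33.5 − 7 = -40.5 dBFS.
Post-compression overshoot = -40.5 − (-41.5) = 1 dB.
Before 10:1 compression the overshoot was 1 × 10 = 10 dB, so input = -41.5 + 10 = -31.5 dBFS.

-31.5 dBFS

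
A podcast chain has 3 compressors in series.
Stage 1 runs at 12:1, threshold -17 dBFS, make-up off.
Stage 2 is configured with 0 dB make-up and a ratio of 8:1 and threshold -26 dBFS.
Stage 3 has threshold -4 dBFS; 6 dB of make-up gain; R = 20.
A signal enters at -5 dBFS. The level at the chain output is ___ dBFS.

-18.75 dBFS

Stage 1: -5 dBFS is 12 dB over -17 dBFS; at 12:1 that becomes 1 dB over, giving -16 dBFS.
Stage 2: -16 dBFS is 10 dB over -26 dBFS; at 8:1 that becomes 1.25 dB over, giving -24.75 dBFS.
Stage 3: -24.75 dBFS ≤ -4 dBFS, so stage 3 doesn't engage; make-up brings it to -18.75 dBFS.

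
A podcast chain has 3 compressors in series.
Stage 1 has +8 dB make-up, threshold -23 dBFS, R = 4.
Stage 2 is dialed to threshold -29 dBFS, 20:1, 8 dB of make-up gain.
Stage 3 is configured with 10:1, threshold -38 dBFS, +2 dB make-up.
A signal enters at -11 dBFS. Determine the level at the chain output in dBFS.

-34.215 dBFS

Stage 1: overshoot 12 dB → 12/4 = 3 dB → -20 dBFS; +8 dB make-up → -12 dBFS.
Stage 2: 17 dB above -29 dBFS, reduced 20:1 to 0.85 dB above → -28.15 dBFS; +8 dB make-up → -20.15 dBFS.
Stage 3: -20.15 dBFS is 17.85 dB over -38 dBFS; at 10:1 that becomes 1.785 dB over, giving -36.215 dBFS; +2 dB make-up → -34.215 dBFS.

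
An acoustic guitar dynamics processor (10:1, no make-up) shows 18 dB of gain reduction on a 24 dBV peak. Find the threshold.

Input is 20 dB above T (since output overshoot × R = input overshoot: (6 − T)·10 = 24 − T gives T = 4 dBV).
Check: 4 + (24 − 4)/10 = 4 + 2 = 6 dBV. ✓

4 dBV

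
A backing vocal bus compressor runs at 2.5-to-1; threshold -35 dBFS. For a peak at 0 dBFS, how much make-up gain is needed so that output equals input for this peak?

Without make-up, output = threshold + overshoot/2.5 = -35 + 14 = -21 dBFS.
Gap to target: 21 dB.

21 dB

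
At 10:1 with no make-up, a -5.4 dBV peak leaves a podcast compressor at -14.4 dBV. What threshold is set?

Gain reduction = -5.4 − (-14.4) = 9 dB; output overshoot = GR / (R − 1) = 9 / 9 = 1 dB.
Threshold = output − output overshoot = -14.4 − 1 = -15.4 dBV.

-15.4 dBV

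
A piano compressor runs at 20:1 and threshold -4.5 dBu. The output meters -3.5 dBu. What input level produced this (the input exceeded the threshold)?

The compressed level sits -3.5 − (-4.5) = 1 dB over threshold.
Input overshoot = R × output overshoot = 20 dB → input = -4.5 + 20 = 15.5 dBu.

15.5 dBu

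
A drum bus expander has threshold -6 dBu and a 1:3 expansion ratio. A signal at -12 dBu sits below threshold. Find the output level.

The input is 6 dB below the -6 dBu threshold.
A 1:3 expander multiplies undershoot by 3: 6 × 3 = 18 dB below threshold.
Output = -6 − 18 = -24 dBu.

-24 dBu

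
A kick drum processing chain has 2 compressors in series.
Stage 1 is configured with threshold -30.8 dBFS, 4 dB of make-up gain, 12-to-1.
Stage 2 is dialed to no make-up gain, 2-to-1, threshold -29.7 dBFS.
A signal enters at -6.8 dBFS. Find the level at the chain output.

Stage 1: -6.8 dBFS is 24 dB over -30.8 dBFS; at 12:1 that becomes 2 dB over, giving -28.8 dBFS; +4 dB make-up → -24.8 dBFS.
Stage 2: overshoot 4.9 dB → 4.9/2 = 2.45 dB → -27.25 dBFS.

-27.25 dBFS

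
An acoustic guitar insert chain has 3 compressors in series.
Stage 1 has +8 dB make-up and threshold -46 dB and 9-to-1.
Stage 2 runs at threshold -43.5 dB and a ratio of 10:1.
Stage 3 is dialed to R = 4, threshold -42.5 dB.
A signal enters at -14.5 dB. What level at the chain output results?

-42.6 dB

Stage 1: overshoot 31.5 dB → 31.5/9 = 3.5 dB → -42.5 dB; +8 dB make-up → -34.5 dB.
Stage 2: -34.5 dB is 9 dB over -43.5 dB; at 10:1 that becomes 0.9 dB over, giving -42.6 dB.
Stage 3: -42.6 dB ≤ -42.5 dB, so stage 3 doesn't engage; output -42.6 dB.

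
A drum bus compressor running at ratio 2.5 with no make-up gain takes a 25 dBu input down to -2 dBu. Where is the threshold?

Let T be the threshold. Output overshoot = (input overshoot)/R, so -2 − T = (25 − T)/2.5.
2.5·(-2 − T) = 25 − T → 1.5·T = -5 − 25 = -30.
T = -30/1.5 = -20 dBu.

-20 dBu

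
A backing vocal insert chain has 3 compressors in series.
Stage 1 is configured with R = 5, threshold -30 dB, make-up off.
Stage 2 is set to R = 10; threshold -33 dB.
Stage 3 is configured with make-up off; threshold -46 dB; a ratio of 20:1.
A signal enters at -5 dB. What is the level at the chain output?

-45.31 dB

Stage 1: overshoot 25 dB → 25/5 = 5 dB → -25 dB.
Stage 2: overshoot 8 dB → 8/10 = 0.8 dB → -32.2 dB.
Stage 3: -32.2 dB is 13.8 dB over -46 dB; at 20:1 that becomes 0.69 dB over, giving -45.31 dB.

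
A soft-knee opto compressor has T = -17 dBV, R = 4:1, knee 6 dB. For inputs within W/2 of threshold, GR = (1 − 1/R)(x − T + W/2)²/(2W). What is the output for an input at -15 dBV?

-16.5625 dBV

x − T + W/2 = -15 − (-17) + 3 = 5.
GR = (1 − 1/4) × 5² / 12 = 0.75 × 25 / 12 = 1.5625 dB.
Output = -15 − 1.5625 = -16.5625 dBV.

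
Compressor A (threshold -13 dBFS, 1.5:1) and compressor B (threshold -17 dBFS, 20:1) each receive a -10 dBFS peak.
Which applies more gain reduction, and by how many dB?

B, by 5.65 dB

A: GR = 3 − 3/1.5 = 1 dB.
B: GR = 7 − 7/20 = 6.65 dB.
B applies 5.65 dB more gain reduction.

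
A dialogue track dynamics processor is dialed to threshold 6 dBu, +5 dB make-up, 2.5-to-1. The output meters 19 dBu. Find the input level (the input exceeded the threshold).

Before make-up, the level was 19 − 5 = 14 dBu.
That's 8 dB above the 6 dBu threshold.
Undo the ratio: input overshoot = 8 × 2.5 = 20 dB, giving input = 26 dBu.

26 dBu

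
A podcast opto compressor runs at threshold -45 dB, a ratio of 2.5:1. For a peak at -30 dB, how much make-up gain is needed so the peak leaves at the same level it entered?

9 dB

Without make-up, output = threshold + overshoot/2.5 = -45 + 6 = -39 dB.
Gap to target: 9 dB.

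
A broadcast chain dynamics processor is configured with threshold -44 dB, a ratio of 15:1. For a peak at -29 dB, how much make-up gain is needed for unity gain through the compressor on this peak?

Overshoot 15 dB → 15/15 = 1 dB after compression, so the compressed level is -44 + 1 = -43 dB.
Make-up = target − compressed = -29 − (-43) = 14 dB.

14 dB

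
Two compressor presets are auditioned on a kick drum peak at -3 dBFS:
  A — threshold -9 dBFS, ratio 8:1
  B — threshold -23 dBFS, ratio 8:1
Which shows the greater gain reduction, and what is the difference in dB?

A: 6 dB over, compressed to 0.75 dB over, so 5.25 dB of GR.
B: 20 dB over, compressed to 2.5 dB over, so 17.5 dB of GR.
B applies 12.25 dB more gain reduction.

B, by 12.25 dB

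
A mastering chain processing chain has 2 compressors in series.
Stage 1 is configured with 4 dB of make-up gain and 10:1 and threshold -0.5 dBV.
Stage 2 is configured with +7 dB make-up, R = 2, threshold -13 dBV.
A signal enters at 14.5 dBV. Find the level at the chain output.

Stage 1: overshoot 15 dB → 15/10 = 1.5 dB → 1 dBV; +4 dB make-up → 5 dBV.
Stage 2: 5 dBV is 18 dB over -13 dBV; at 2:1 that becomes 9 dB over, giving -4 dBV; +7 dB make-up → 3 dBV.

3 dBV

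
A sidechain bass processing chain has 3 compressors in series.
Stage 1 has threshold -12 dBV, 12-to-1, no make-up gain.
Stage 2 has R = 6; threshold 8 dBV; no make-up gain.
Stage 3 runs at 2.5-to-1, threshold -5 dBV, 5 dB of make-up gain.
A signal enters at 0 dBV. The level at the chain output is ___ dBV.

Stage 1: overshoot 12 dB → 12/12 = 1 dB → -11 dBV.
Stage 2: -11 dBV ≤ 8 dBV, so stage 2 doesn't engage; output -11 dBV.
Stage 3: below threshold (-11 ≤ -5); passes unchanged; make-up brings it to -6 dBV.

-6 dBV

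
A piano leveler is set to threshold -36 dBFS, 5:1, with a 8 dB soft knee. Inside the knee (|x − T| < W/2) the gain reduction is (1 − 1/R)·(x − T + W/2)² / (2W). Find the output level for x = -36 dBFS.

-36.8 dBFS

x − T + W/2 = -36 − (-36) + 4 = 4.
GR = (1 − 1/5) × 4² / 16 = 0.8 × 16 / 16 = 0.8 dB.
Output = -36 − 0.8 = -36.8 dBFS.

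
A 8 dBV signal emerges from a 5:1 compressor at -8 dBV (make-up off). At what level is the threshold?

Input is 20 dB above T (since output overshoot × R = input overshoot: (-8 − T)·5 = 8 − T gives T = -12 dBV).
Check: -12 + (8 − (-12))/5 = -12 + 4 = -8 dBV. ✓

-12 dBV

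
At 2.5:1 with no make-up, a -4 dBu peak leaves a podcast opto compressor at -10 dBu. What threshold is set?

Input is 10 dB above T (since output overshoot × R = input overshoot: (-10 − T)·2.5 = -4 − T gives T = -14 dBu).
Check: -14 + (-4 − (-14))/2.5 = -14 + 4 = -10 dBu. ✓

-14 dBu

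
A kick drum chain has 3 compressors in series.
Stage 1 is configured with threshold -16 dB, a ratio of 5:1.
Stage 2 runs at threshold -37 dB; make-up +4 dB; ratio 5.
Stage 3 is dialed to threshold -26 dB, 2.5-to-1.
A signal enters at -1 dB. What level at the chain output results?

-28.2 dB

Stage 1: 15 dB above -16 dB, reduced 5:1 to 3 dB above → -13 dB.
Stage 2: 24 dB above -37 dB, reduced 5:1 to 4.8 dB above → -32.2 dB; +4 dB make-up → -28.2 dB.
Stage 3: -28.2 dB ≤ -26 dB, so stage 3 doesn't engage; output -28.2 dB.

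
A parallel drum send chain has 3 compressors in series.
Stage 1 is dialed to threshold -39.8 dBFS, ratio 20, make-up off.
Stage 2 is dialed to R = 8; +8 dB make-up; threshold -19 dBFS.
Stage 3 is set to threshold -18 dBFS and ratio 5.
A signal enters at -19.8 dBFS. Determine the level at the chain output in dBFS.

-30.8 dBFS

Stage 1: -19.8 dBFS is 20 dB over -39.8 dBFS; at 20:1 that becomes 1 dB over, giving -38.8 dBFS.
Stage 2: below threshold (-38.8 ≤ -19); passes unchanged; make-up brings it to -30.8 dBFS.
Stage 3: -30.8 dBFS ≤ -18 dBFS, so stage 3 doesn't engage; output -30.8 dBFS.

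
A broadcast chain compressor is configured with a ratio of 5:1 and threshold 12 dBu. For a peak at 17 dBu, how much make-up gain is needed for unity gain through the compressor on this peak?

Without make-up, output = threshold + overshoot/5 = 12 + 1 = 13 dBu.
Gap to target: 4 dB.

4 dB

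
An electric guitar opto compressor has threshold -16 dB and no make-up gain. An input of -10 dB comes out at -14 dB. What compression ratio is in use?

Input overshoot = -10 − (-16) = 6 dB; output overshoot = -14 − (-16) = 2 dB.
Ratio = 6 / 2 = 3.

3:1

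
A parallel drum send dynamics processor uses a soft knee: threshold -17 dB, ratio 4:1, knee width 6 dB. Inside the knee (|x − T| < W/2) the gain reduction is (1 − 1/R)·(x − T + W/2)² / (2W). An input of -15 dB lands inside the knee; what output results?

-16.5625 dB

x − T + W/2 = -15 − (-17) + 3 = 5.
GR = (1 − 1/4) × 5² / 12 = 0.75 × 25 / 12 = 1.5625 dB.
Output = -15 − 1.5625 = -16.5625 dB.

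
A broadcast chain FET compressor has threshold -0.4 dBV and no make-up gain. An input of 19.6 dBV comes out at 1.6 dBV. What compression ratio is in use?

Input overshoot = 19.6 − (-0.4) = 20 dB; output overshoot = 1.6 − (-0.4) = 2 dB.
Ratio = 20 / 2 = 10.

10:1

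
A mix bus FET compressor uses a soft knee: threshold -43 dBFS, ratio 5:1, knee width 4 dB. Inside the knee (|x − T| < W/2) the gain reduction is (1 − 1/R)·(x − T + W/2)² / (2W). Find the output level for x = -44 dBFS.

-44.1 dBFS

x − T + W/2 = -44 − (-43) + 2 = 1.
GR = (1 − 1/5) × 1² / 8 = 0.8 × 1 / 8 = 0.1 dB.
Output = -44 − 0.1 = -44.1 dBFS.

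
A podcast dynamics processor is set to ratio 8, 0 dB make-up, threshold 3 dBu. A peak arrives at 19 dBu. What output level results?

The input is 16 dB above the 3 dBu threshold.
8:1 compression reduces that to 16/8 = 2 dB over.
So the level is 3 + 2 = 5 dBu.

5 dBu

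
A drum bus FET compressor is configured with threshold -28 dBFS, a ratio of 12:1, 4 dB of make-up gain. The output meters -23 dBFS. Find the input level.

-16 dBFS

Remove make-up: -23 − 4 = -27 dBFS.
That's 1 dB above the -28 dBFS threshold.
Input overshoot = R × output overshoot = 12 dB → input = -28 + 12 = -16 dBFS.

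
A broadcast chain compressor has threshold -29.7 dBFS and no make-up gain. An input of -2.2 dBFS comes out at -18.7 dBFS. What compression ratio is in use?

Input overshoot = -2.2 − (-29.7) = 27.5 dB; output overshoot = -18.7 − (-29.7) = 11 dB.
Ratio = 27.5 / 11 = 2.5.

2.5:1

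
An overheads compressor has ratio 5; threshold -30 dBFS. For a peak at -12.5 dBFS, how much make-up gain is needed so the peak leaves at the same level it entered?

The peak compresses to -30 + 17.5/5 = -26.5 dBFS.
To reach -12.5 dBFS requires -12.5 − (-26.5) = 14 dB of make-up.

14 dB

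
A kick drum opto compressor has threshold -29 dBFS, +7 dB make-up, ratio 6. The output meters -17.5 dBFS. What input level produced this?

Before make-up, the level was -17.5 − 7 = -24.5 dBFS.
The compressed level sits -24.5 − (-29) = 4.5 dB over threshold.
Input overshoot = R × output overshoot = 27 dB → input = -29 + 27 = -2 dBFS.

-2 dBFS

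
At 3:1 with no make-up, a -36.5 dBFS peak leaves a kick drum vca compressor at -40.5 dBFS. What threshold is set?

-42.5 dBFS

Input is 6 dB above T (since output overshoot × R = input overshoot: (-40.5 − T)·3 = -36.5 − T gives T = -42.5 dBFS).
Check: -42.5 + (-36.5 − (-42.5))/3 = -42.5 + 2 = -40.5 dBFS. ✓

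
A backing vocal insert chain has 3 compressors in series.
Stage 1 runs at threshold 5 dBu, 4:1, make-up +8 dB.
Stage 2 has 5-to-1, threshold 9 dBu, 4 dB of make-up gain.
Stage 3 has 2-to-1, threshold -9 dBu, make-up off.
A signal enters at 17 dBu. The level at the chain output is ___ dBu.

2.7 dBu

Stage 1: 12 dB above 5 dBu, reduced 4:1 to 3 dB above → 8 dBu; +8 dB make-up → 16 dBu.
Stage 2: 16 dBu is 7 dB over 9 dBu; at 5:1 that becomes 1.4 dB over, giving 10.4 dBu; +4 dB make-up → 14.4 dBu.
Stage 3: overshoot 23.4 dB → 23.4/2 = 11.7 dB → 2.7 dBu.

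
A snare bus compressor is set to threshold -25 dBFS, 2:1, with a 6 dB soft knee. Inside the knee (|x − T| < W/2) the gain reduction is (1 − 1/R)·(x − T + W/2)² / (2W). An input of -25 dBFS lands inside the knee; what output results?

-25.375 dBFS

x − T + W/2 = -25 − (-25) + 3 = 3.
GR = (1 − 1/2) × 3² / 12 = 0.5 × 9 / 12 = 0.375 dB.
Output = -25 − 0.375 = -25.375 dBFS.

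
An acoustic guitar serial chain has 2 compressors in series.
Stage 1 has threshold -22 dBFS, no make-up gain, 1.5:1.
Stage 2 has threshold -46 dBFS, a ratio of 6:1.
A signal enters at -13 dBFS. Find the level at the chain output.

Stage 1: 9 dB above -22 dBFS, reduced 1.5:1 to 6 dB above → -16 dBFS.
Stage 2: -16 dBFS is 30 dB over -46 dBFS; at 6:1 that becomes 5 dB over, giving -41 dBFS.

-41 dBFS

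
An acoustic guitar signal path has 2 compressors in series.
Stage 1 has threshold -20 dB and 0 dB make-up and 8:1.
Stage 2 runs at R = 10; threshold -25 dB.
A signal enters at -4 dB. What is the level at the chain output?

-24.3 dB

Stage 1: -4 dB is 16 dB over -20 dB; at 8:1 that becomes 2 dB over, giving -18 dB.
Stage 2: 7 dB above -25 dB, reduced 10:1 to 0.7 dB above → -24.3 dB.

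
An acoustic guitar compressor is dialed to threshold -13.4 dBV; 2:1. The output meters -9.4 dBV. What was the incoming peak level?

Post-compression overshoot = -9.4 − (-13.4) = 4 dB.
Before 2:1 compression the overshoot was 4 × 2 = 8 dB, so input = -13.4 + 8 = -5.4 dBV.

-5.4 dBV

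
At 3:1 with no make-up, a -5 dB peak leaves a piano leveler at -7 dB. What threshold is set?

-8 dB

Gain reduction = -5 − (-7) = 2 dB; output overshoot = GR / (R − 1) = 2 / 2 = 1 dB.
Threshold = output − output overshoot = -7 − 1 = -8 dB.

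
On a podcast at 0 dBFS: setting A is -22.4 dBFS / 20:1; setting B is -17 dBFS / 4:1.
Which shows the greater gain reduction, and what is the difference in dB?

A, by 8.53 dB

A: 22.4 dB over, compressed to 1.12 dB over, so 21.28 dB of GR.
B: 17 dB over, compressed to 4.25 dB over, so 12.75 dB of GR.
A reduces 8.53 dB more.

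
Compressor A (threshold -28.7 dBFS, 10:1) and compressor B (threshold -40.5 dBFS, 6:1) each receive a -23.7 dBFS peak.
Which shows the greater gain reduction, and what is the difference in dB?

A: 5 dB over, compressed to 0.5 dB over, so 4.5 dB of GR.
B: 16.8 dB over, compressed to 2.8 dB over, so 14 dB of GR.
B reduces 9.5 dB more.

B, by 9.5 dB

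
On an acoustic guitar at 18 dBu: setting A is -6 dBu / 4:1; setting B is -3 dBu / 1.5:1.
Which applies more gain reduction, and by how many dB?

A: GR = 24 − 24/4 = 18 dB.
B: GR = 21 − 21/1.5 = 7 dB.
A reduces 11 dB more.

A, by 11 dB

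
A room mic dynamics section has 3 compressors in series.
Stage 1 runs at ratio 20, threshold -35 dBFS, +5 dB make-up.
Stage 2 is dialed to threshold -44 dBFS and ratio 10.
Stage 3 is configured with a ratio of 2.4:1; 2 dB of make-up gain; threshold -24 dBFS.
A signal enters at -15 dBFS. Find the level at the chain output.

-40.5 dBFS

Stage 1: overshoot 20 dB → 20/20 = 1 dB → -34 dBFS; +5 dB make-up → -29 dBFS.
Stage 2: overshoot 15 dB → 15/10 = 1.5 dB → -42.5 dBFS.
Stage 3: -42.5 dBFS is at or below the -24 dBFS threshold — no compression; make-up brings it to -40.5 dBFS.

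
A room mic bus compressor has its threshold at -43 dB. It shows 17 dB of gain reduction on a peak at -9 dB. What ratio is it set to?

2:1

Input overshoot = -9 − (-43) = 34 dB.
Output overshoot = 34 − 17 = 17 dB.
Ratio = input overshoot / output overshoot = 34 / 17 = 2.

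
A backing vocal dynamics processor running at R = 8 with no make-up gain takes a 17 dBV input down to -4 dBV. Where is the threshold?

-7 dBV

Input is 24 dB above T (since output overshoot × R = input overshoot: (-4 − T)·8 = 17 − T gives T = -7 dBV).
Check: -7 + (17 − (-7))/8 = -7 + 3 = -4 dBV. ✓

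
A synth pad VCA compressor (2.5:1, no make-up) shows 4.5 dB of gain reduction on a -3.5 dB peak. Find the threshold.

-11 dB

Gain reduction = -3.5 − (-8) = 4.5 dB; output overshoot = GR / (R − 1) = 4.5 / 1.5 = 3 dB.
Threshold = output − output overshoot = -8 − 3 = -11 dB.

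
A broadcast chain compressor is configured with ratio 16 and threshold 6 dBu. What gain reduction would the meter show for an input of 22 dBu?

22 dBu exceeds the threshold by 16 dB.
After 16:1 compression the overshoot becomes 16/16 = 1 dB.
So the signal is attenuated by 16 − 1 = 15 dB.

15 dB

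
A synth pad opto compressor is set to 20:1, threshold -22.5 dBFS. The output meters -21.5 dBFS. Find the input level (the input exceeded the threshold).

-2.5 dBFS

Post-compression overshoot = -21.5 − (-22.5) = 1 dB.
Before 20:1 compression the overshoot was 1 × 20 = 20 dB, so input = -22.5 + 20 = -2.5 dBFS.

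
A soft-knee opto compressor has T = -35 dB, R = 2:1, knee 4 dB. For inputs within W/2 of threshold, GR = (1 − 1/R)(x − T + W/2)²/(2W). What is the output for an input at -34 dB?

-34.5625 dB

x − T + W/2 = -34 − (-35) + 2 = 3.
GR = (1 − 1/2) × 3² / 8 = 0.5 × 9 / 8 = 0.5625 dB.
Output = -34 − 0.5625 = -34.5625 dB.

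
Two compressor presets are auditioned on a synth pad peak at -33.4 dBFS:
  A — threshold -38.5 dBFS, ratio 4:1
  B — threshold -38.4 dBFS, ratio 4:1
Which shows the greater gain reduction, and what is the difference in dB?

A: overshoot 5.1 dB → output overshoot 1.275 dB → GR 3.825 dB.
B: overshoot 5 dB → output overshoot 1.25 dB → GR 3.75 dB.
A applies 0.075 dB more gain reduction.

A, by 0.075 dB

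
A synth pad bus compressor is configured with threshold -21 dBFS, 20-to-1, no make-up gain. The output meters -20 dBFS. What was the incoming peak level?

-1 dBFS

Post-compression overshoot = -20 − (-21) = 1 dB.
Before 20:1 compression the overshoot was 1 × 20 = 20 dB, so input = -21 + 20 = -1 dBFS.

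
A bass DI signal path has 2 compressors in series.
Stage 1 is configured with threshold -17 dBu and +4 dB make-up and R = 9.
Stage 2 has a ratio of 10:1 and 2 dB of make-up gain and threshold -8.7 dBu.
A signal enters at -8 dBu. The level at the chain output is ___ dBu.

-10 dBu

Stage 1: overshoot 9 dB → 9/9 = 1 dB → -16 dBu; +4 dB make-up → -12 dBu.
Stage 2: below threshold (-12 ≤ -8.7); passes unchanged; make-up brings it to -10 dBu.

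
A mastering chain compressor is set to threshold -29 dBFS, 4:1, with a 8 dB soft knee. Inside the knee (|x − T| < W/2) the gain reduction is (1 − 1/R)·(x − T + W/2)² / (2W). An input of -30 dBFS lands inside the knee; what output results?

x − T + W/2 = -30 − (-29) + 4 = 3.
GR = (1 − 1/4) × 3² / 16 = 0.75 × 9 / 16 = 0.421875 dB.
Output = -30 − 0.421875 = -30.421875 dBFS.

-30.421875 dBFS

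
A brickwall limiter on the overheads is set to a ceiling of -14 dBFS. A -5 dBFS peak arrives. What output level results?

At ∞:1, everything above -14 dBFS is held at the ceiling.

-14 dBFS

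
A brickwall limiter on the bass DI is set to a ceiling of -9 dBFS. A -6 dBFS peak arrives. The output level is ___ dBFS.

The limiter clamps the peak to its -9 dBFS ceiling.

-9 dBFS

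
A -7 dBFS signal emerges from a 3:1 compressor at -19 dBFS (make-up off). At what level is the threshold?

Gain reduction = -7 − (-19) = 12 dB; output overshoot = GR / (R − 1) = 12 / 2 = 6 dB.
Threshold = output − output overshoot = -19 − 6 = -25 dBFS.

-25 dBFS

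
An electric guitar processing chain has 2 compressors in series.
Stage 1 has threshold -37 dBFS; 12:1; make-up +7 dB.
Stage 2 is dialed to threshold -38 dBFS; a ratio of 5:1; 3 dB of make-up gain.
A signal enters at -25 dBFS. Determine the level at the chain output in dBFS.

Stage 1: 12 dB above -37 dBFS, reduced 12:1 to 1 dB above → -36 dBFS; +7 dB make-up → -29 dBFS.
Stage 2: overshoot 9 dB → 9/5 = 1.8 dB → -36.2 dBFS; +3 dB make-up → -33.2 dBFS.

-33.2 dBFS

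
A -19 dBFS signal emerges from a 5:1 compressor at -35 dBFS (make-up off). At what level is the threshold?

Gain reduction = -19 − (-35) = 16 dB; output overshoot = GR / (R − 1) = 16 / 4 = 4 dB.
Threshold = output − output overshoot = -35 − 4 = -39 dBFS.

-39 dBFS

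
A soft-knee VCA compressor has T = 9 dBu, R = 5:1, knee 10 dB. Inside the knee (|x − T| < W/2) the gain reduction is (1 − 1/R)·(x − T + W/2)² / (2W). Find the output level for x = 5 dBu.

x − T + W/2 = 5 − 9 + 5 = 1.
GR = (1 − 1/5) × 1² / 20 = 0.8 × 1 / 20 = 0.04 dB.
Output = 5 − 0.04 = 4.96 dBu.

4.96 dBu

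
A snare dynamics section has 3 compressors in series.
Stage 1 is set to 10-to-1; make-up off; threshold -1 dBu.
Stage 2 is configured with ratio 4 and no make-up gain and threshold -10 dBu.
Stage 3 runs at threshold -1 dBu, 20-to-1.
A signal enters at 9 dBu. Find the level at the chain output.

Stage 1: 10 dB above -1 dBu, reduced 10:1 to 1 dB above → 0 dBu.
Stage 2: 0 dBu is 10 dB over -10 dBu; at 4:1 that becomes 2.5 dB over, giving -7.5 dBu.
Stage 3: -7.5 dBu is at or below the -1 dBu threshold — no compression; output -7.5 dBu.

-7.5 dBu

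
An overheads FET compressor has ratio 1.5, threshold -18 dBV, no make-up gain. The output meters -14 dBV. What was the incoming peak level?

-12 dBV

The compressed level sits -14 − (-18) = 4 dB over threshold.
Undo the ratio: input overshoot = 4 × 1.5 = 6 dB, giving input = -12 dBV.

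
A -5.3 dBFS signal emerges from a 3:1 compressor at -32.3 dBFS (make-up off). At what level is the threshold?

-45.8 dBFS

Let T be the threshold. Output overshoot = (input overshoot)/R, so -32.3 − T = (-5.3 − T)/3.
3·(-32.3 − T) = -5.3 − T → 2·T = -96.9 − (-5.3) = -91.6.
T = -91.6/2 = -45.8 dBFS.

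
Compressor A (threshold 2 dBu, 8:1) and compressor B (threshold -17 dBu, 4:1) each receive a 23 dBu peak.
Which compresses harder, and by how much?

A: overshoot 21 dB → output overshoot 2.625 dB → GR 18.375 dB.
B: overshoot 40 dB → output overshoot 10 dB → GR 30 dB.
B reduces 11.625 dB more.

B, by 11.625 dB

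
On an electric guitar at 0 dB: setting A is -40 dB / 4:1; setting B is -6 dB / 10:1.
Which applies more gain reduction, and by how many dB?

A, by 24.6 dB

A: overshoot 40 dB → output overshoot 10 dB → GR 30 dB.
B: overshoot 6 dB → output overshoot 0.6 dB → GR 5.4 dB.
A reduces 24.6 dB more.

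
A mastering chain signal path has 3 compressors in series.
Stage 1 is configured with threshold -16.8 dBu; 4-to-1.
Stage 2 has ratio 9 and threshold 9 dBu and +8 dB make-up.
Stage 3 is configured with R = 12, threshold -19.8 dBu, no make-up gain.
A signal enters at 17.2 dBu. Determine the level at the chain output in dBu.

-18.175 dBu

Stage 1: overshoot 34 dB → 34/4 = 8.5 dB → -8.3 dBu.
Stage 2: -8.3 dBu ≤ 9 dBu, so stage 2 doesn't engage; make-up brings it to -0.3 dBu.
Stage 3: 19.5 dB above -19.8 dBu, reduced 12:1 to 1.625 dB above → -18.175 dBu.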